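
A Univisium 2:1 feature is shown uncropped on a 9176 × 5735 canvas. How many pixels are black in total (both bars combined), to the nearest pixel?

10524872 pixels

Since 2.000 > 1.600, the feature is width-limited.
The feature is 9176 × 1/2 ≈ 4588.0000 px tall.
Black = 5735 − 4588.0000 = 1147.0000 px.
Bar area = 1147.0000 × 9176 ≈ 10524872 px.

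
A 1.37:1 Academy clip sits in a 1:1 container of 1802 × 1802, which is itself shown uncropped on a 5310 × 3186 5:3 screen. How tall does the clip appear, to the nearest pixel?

First fit — 1.37:1 Academy into 1802×1802 spans the width: 1802.00 × 1315.33.
Second fit — the 1:1 canvas into 5310×3186 spans the height: 3186.00 × 3186.00 (×1.7680 from 1802×1802).
Applying the same ×1.7680: 1315.33 → 2325.55.

2326 px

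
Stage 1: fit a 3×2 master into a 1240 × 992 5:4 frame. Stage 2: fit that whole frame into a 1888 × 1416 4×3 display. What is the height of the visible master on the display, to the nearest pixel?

Inside the 1240×992 canvas the master is width-limited at 1240.00 × 826.67.
5:4 in 1888×1416: fills the height, so the intermediate becomes 1770.00 × 1416.00 — a scale of ×1.4274.
So the master's height is 826.67 × 1.4274 ≈ 1180.00.

1180 px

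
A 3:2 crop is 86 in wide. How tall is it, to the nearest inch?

57 in

Height = 86·2/3 = 57.33.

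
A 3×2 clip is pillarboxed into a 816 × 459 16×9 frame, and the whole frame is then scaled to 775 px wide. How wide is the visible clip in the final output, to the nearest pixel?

654 px

In the 816×459 frame the clip fills the height: width = 459 × 3/2 ≈ 688.50 px.
Scaling 816 → 775 is ×0.9498, so the width becomes 688.50 × 0.9498 ≈ 653.91 px.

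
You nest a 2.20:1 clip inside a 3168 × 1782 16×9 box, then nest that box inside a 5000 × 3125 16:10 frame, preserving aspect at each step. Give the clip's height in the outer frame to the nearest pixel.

2273 px

Inside the 3168×1782 canvas the clip is width-limited at 3168.00 × 1440.00.
Second fit — the 16×9 canvas into 5000×3125 spans the width: 5000.00 × 2812.50 (×1.5783 from 3168×1782).
Applying the same ×1.5783: 1440.00 → 2272.73.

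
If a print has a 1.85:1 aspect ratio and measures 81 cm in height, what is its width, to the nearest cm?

150 cm

81 × 1.850 = 149.85.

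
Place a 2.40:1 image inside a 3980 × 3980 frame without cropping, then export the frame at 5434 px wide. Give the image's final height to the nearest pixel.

2264 px

At 3980×3980 the image is width-limited, so height = 3980 / 2.400 ≈ 1658.33 px.
Resizing to 5434 px wide multiplies everything by 1.3653: 1658.33 → 2264.17 px.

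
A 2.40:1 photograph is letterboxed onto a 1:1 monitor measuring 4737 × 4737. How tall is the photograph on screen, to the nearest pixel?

Since 2.400 > 1.000, the photograph is width-limited.
The photograph is 4737 / 2.400 ≈ 1973.75 px tall.

1974 px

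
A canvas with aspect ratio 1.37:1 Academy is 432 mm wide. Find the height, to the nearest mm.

315 mm

432 / 1.370 = 315.33.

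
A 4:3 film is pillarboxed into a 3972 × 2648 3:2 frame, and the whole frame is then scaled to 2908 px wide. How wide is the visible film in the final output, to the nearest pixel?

Fitted into 3972×2648, the film spans the height; its width is 2648 × 4/3 ≈ 3530.67 px.
Scaling 3972 → 2908 is ×0.7321, so the width becomes 3530.67 × 0.7321 ≈ 2584.89 px.

2585 px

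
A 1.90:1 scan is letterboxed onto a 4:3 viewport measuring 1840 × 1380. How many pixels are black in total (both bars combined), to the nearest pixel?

757305 pixels

1.90:1 is wider than 4:3, so it spans the full width.
Content height = 1840 / 1.900 ≈ 968.4211 px.
1380 − 968.4211 = 411.5789 px of bars.
That's 411.5789 × 1840 ≈ 757305 black pixels.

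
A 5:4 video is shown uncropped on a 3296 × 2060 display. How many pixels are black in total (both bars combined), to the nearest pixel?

5:4 is narrower than 16:10, so it spans the full height.
That makes the image 2575.0000 px wide (2060 × 5/4).
Leftover width: 3296 − 2575.0000 = 721.0000 px.
Across the 2060-px span: 721.0000 × 2060 ≈ 1485260 px.

1485260 pixels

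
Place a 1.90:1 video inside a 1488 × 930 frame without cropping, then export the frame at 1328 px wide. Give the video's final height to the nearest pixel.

699 px

In the 1488×930 frame the video fills the width: height = 1488 / 1.900 ≈ 783.16 px.
Scaling 1488 → 1328 is ×0.8925, so the height becomes 783.16 × 0.8925 ≈ 698.95 px.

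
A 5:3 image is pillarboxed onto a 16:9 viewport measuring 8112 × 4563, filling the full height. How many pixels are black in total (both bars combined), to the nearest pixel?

2313441 pixels

The image is 4563 × 5/3 ≈ 7605.0000 px wide.
Black = 8112 − 7605.0000 = 507.0000 px.
That's 507.0000 × 4563 ≈ 2313441 black pixels.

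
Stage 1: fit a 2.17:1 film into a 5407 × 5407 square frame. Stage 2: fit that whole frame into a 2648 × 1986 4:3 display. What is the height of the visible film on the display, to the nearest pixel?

2.17:1 in 5407×5407: fills the width, so the film is 5407.00 × 2491.71.
Second fit — the square canvas into 2648×1986 spans the height: 1986.00 × 1986.00 (×0.3673 from 5407×5407).
So the film's height is 2491.71 × 0.3673 ≈ 915.21.

915 px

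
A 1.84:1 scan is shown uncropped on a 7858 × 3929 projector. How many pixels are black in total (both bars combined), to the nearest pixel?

1.84:1 (1.840) < 2:1 (2.000), so the scan fills the height.
Content width = 3929 × 1.840 ≈ 7229.3600 px.
7858 − 7229.3600 = 628.6400 px of bars.
Across the 3929-px span: 628.6400 × 3929 ≈ 2469927 px.

2469927 pixels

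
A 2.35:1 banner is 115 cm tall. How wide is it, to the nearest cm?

At 2.35:1, 115 × 2.350 ≈ 270.25.

270 cm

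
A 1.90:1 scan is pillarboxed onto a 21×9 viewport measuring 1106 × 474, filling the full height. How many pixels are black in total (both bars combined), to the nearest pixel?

Content width = 474 × 1.900 ≈ 900.6000 px.
1106 − 900.6000 = 205.4000 px of bars.
That's 205.4000 × 474 ≈ 97360 black pixels.

97360 pixels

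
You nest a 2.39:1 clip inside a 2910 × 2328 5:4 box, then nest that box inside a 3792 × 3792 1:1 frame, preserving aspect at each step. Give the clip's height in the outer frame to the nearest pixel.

1587 px

2.39:1 in 2910×2328: fills the width, so the clip is 2910.00 × 1217.57.
5:4 in 3792×3792: fills the width, so the intermediate becomes 3792.00 × 3033.60 — a scale of ×1.3031.
Applying the same ×1.3031: 1217.57 → 1586.61.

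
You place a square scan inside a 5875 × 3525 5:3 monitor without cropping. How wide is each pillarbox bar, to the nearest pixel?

square is narrower than 5:3, so it spans the full height.
That makes the image 3525.00 px wide (3525 × 1/1).
Black = 5875 − 3525.00 = 2350.00 px, or 1175.00 per bar.

1175 px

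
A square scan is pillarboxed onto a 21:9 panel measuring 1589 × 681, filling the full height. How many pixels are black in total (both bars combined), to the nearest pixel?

Content width = 681 × 1/1 ≈ 681.0000 px.
Leftover width: 1589 − 681.0000 = 908.0000 px.
Across the 681-px span: 908.0000 × 681 ≈ 618348 px.

618348 pixels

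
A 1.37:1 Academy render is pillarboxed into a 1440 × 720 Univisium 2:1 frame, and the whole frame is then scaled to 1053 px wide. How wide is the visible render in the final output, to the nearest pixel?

721 px

Fitted into 1440×720, the render spans the height; its width is 720 × 1.370 ≈ 986.40 px.
Resizing to 1053 px wide multiplies everything by 0.7312: 986.40 → 721.30 px.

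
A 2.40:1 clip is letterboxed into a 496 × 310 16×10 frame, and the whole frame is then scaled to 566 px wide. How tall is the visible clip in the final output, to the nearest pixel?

236 px

In the 496×310 frame the clip fills the width: height = 496 / 2.400 ≈ 206.67 px.
The frame scales by 566/496 = 1.1411; 206.67 × 1.1411 ≈ 235.83 px.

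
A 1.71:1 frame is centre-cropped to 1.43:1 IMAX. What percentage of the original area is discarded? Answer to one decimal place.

1.43:1 IMAX is narrower than 1.71:1, so the crop keeps the full height and trims the width.
(1.430)/(1.710) ≈ 0.836 of the area survives, leaving 16.37% discarded.

16.4%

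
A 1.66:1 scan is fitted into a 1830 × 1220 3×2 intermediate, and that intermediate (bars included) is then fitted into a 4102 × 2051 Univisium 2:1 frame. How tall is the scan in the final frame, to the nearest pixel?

First fit — 1.66:1 into 1830×1220 spans the width: 1830.00 × 1102.41.
The 3×2 canvas is height-limited in 4102×2051, giving 3076.50 × 2051.00; scale factor 1.6811.
Applying the same ×1.6811: 1102.41 → 1853.31.

1853 px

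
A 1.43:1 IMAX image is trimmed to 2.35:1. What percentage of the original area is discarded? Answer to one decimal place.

39.1%

2.35:1 is wider than 1.43:1 IMAX, so the crop keeps the full width and trims the height.
(1.430)/(2.350) ≈ 0.609 of the area survives, leaving 39.15% discarded.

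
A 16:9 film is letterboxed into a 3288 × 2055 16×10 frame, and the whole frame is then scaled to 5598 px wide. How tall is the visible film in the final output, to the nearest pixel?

In the 3288×2055 frame the film fills the width: height = 3288 × 9/16 ≈ 1849.50 px.
Scaling 3288 → 5598 is ×1.7026, so the height becomes 1849.50 × 1.7026 ≈ 3148.88 px.

3149 px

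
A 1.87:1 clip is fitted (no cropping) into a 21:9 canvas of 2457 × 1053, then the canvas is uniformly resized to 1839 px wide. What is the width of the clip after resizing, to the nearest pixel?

1474 px

At 2457×1053 the clip is height-limited, so width = 1053 × 1.870 ≈ 1969.11 px.
Resizing to 1839 px wide multiplies everything by 0.7485: 1969.11 → 1473.83 px.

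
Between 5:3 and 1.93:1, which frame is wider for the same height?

1.93:1

5:3 = 1.667 and 1.93; 1.93 > 1.667.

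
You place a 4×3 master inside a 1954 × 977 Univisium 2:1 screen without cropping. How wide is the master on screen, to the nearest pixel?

1303 px

Since 1.333 < 2.000, the master is height-limited.
The master is 977 × 4/3 ≈ 1302.67 px wide.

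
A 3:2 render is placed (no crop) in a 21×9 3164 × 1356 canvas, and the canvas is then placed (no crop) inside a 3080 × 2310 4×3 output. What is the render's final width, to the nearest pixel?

1980 px

First fit — 3:2 into 3164×1356 spans the height: 2034.00 × 1356.00.
21×9 in 3080×2310: fills the width, so the intermediate becomes 3080.00 × 1320.00 — a scale of ×0.9735.
Applying the same ×0.9735: 2034.00 → 1980.00.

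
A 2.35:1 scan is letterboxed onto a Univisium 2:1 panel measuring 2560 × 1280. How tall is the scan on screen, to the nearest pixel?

2.35:1 is wider than Univisium 2:1, so it spans the full width.
That makes the image 1089.36 px tall (2560 / 2.350).

1089 px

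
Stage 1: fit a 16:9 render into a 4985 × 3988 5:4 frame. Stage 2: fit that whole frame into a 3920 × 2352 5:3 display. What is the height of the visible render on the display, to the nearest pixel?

1654 px

Inside the 4985×3988 canvas the render is width-limited at 4985.00 × 2804.06.
5:4 in 3920×2352: fills the height, so the intermediate becomes 2940.00 × 2352.00 — a scale of ×0.5898.
Applying the same ×0.5898: 2804.06 → 1653.75.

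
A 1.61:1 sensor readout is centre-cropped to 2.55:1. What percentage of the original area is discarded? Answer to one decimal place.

2.55:1 is wider than 1.61:1, so the crop keeps the full width and trims the height.
Area ratio = (1.610)/(2.550) = 63.14%; the remaining 36.86% is cropped out.

36.9%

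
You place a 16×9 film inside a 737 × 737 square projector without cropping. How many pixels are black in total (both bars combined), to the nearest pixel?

237636 pixels

16×9 (1.778) > square (1.000), so the film fills the width.
The film is 737 × 9/16 ≈ 414.5625 px tall.
Black = 737 − 414.5625 = 322.4375 px.
That's 322.4375 × 737 ≈ 237636 black pixels.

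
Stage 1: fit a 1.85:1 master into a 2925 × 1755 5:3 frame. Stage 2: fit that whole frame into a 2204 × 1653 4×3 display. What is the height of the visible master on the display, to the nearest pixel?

1191 px

First fit — 1.85:1 into 2925×1755 spans the width: 2925.00 × 1581.08.
The 5:3 canvas is width-limited in 2204×1653, giving 2204.00 × 1322.40; scale factor 0.7535.
Applying the same ×0.7535: 1581.08 → 1191.35.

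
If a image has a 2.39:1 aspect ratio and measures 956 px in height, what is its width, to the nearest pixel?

Width = 956 × 2.390 = 2284.84.

2285 px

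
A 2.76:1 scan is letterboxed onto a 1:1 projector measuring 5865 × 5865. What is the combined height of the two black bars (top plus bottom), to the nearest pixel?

3740 px

2.76:1 is wider than 1:1, so it spans the full width.
That makes the image 2125.00 px tall (5865 / 2.760).
Leftover height: 5865 − 2125.00 = 3740.00 px.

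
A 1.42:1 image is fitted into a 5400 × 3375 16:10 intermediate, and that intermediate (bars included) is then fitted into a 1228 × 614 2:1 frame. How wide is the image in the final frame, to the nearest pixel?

872 px

Inside the 5400×3375 canvas the image is height-limited at 4792.50 × 3375.00.
The 16:10 canvas is height-limited in 1228×614, giving 982.40 × 614.00; scale factor 0.1819.
Applying the same ×0.1819: 4792.50 → 871.88.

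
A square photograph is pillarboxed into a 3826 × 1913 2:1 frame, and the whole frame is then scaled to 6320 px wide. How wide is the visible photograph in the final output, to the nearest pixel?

At 3826×1913 the photograph is height-limited, so width = 1913 × 1/1 ≈ 1913.00 px.
Resizing to 6320 px wide multiplies everything by 1.6519: 1913.00 → 3160.00 px.

3160 px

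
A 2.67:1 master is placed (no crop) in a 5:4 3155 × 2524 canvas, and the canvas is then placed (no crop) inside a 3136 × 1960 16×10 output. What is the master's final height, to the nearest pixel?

2.67:1 in 3155×2524: fills the width, so the master is 3155.00 × 1181.65.
The 5:4 canvas is height-limited in 3136×1960, giving 2450.00 × 1960.00; scale factor 0.7765.
The master scales with it: height 1181.65 × 0.7765 ≈ 917.60.

918 px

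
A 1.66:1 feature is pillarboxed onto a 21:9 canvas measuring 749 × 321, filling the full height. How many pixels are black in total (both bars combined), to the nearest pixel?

Content width = 321 × 1.660 ≈ 532.8600 px.
Leftover width: 749 − 532.8600 = 216.1400 px.
Across the 321-px span: 216.1400 × 321 ≈ 69381 px.

69381 pixels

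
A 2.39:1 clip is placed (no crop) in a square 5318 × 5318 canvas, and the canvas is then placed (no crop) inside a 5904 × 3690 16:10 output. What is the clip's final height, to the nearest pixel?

First fit — 2.39:1 into 5318×5318 spans the width: 5318.00 × 2225.10.
The square canvas is height-limited in 5904×3690, giving 3690.00 × 3690.00; scale factor 0.6939.
The clip scales with it: height 2225.10 × 0.6939 ≈ 1543.93.

1544 px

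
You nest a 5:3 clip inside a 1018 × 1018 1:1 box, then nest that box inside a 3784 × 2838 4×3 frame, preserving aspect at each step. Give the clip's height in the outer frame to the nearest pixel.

1703 px

5:3 in 1018×1018: fills the width, so the clip is 1018.00 × 610.80.
1:1 in 3784×2838: fills the height, so the intermediate becomes 2838.00 × 2838.00 — a scale of ×2.7878.
So the clip's height is 610.80 × 2.7878 ≈ 1702.80.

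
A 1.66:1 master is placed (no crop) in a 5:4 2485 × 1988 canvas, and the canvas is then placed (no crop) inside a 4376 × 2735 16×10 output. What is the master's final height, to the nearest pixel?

First fit — 1.66:1 into 2485×1988 spans the width: 2485.00 × 1496.99.
5:4 in 4376×2735: fills the height, so the intermediate becomes 3418.75 × 2735.00 — a scale of ×1.3758.
The master scales with it: height 1496.99 × 1.3758 ≈ 2059.49.

2059 px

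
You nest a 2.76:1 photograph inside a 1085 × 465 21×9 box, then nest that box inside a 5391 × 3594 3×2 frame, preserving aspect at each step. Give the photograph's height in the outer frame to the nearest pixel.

1953 px

2.76:1 in 1085×465: fills the width, so the photograph is 1085.00 × 393.12.
21×9 in 5391×3594: fills the width, so the intermediate becomes 5391.00 × 2310.43 — a scale of ×4.9687.
The photograph scales with it: height 393.12 × 4.9687 ≈ 1953.26.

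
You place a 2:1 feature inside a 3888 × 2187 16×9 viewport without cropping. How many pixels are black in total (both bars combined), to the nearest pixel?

944784 pixels

2:1 is wider than 16×9, so it spans the full width.
That makes the image 1944.0000 px tall (3888 × 1/2).
Leftover height: 2187 − 1944.0000 = 243.0000 px.
Bar area = 243.0000 × 3888 ≈ 944784 px.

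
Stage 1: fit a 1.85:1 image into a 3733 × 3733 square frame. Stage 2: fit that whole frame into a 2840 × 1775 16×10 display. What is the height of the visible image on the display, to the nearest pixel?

959 px

First fit — 1.85:1 into 3733×3733 spans the width: 3733.00 × 2017.84.
The square canvas is height-limited in 2840×1775, giving 1775.00 × 1775.00; scale factor 0.4755.
So the image's height is 2017.84 × 0.4755 ≈ 959.46.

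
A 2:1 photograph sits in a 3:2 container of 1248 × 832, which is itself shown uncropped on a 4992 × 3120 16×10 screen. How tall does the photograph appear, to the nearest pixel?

2340 px

Inside the 1248×832 canvas the photograph is width-limited at 1248.00 × 624.00.
3:2 in 4992×3120: fills the height, so the intermediate becomes 4680.00 × 3120.00 — a scale of ×3.7500.
The photograph scales with it: height 624.00 × 3.7500 ≈ 2340.00.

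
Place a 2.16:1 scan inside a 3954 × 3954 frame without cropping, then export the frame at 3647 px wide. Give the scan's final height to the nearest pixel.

Fitted into 3954×3954, the scan spans the width; its height is 3954 / 2.160 ≈ 1830.56 px.
Resizing to 3647 px wide multiplies everything by 0.9224: 1830.56 → 1688.43 px.

1688 px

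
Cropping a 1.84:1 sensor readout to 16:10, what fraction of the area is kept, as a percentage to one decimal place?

87.0%

16:10 is narrower than 1.84:1, so the crop keeps the full height and trims the width.
Fraction kept = (1.600)/(1.840) ≈ 86.96%.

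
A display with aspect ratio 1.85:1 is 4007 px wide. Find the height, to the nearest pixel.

2166 px

4007 / 1.850 = 2165.95.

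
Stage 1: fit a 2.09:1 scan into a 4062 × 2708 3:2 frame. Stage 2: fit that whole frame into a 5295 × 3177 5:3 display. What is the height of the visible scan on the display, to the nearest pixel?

2280 px

Inside the 4062×2708 canvas the scan is width-limited at 4062.00 × 1943.54.
Second fit — the 3:2 canvas into 5295×3177 spans the height: 4765.50 × 3177.00 (×1.1732 from 4062×2708).
The scan scales with it: height 1943.54 × 1.1732 ≈ 2280.14.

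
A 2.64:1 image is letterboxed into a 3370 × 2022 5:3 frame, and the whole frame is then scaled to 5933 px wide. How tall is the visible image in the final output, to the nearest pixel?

2247 px

At 3370×2022 the image is width-limited, so height = 3370 / 2.640 ≈ 1276.52 px.
The frame scales by 5933/3370 = 1.7605; 1276.52 × 1.7605 ≈ 2247.35 px.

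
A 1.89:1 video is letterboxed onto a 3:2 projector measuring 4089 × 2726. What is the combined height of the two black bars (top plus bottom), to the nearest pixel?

563 px

Since 1.890 > 1.500, the video is width-limited.
The video is 4089 / 1.890 ≈ 2163.49 px tall.
Black = 2726 − 2163.49 = 562.51 px.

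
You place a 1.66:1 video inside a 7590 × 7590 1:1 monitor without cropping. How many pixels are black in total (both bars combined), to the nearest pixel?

1.66:1 is wider than 1:1, so it spans the full width.
That makes the image 4572.2892 px tall (7590 / 1.660).
Black = 7590 − 4572.2892 = 3017.7108 px.
That's 3017.7108 × 7590 ≈ 22904425 black pixels.

22904425 pixels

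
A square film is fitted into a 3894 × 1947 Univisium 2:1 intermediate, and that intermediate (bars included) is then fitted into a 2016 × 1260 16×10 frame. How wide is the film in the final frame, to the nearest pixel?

Inside the 3894×1947 canvas the film is height-limited at 1947.00 × 1947.00.
The Univisium 2:1 canvas is width-limited in 2016×1260, giving 2016.00 × 1008.00; scale factor 0.5177.
So the film's width is 1947.00 × 0.5177 ≈ 1008.00.

1008 px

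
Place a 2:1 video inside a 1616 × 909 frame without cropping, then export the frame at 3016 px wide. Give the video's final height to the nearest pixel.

1508 px

At 1616×909 the video is width-limited, so height = 1616 × 1/2 ≈ 808.00 px.
Scaling 1616 → 3016 is ×1.8663, so the height becomes 808.00 × 1.8663 ≈ 1508.00 px.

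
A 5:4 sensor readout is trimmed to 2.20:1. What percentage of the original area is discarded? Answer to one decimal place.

43.2%

Going from 5:4 to 2.20:1 means cutting height while keeping width.
(1.250)/(2.200) ≈ 0.568 of the area survives, leaving 43.18% discarded.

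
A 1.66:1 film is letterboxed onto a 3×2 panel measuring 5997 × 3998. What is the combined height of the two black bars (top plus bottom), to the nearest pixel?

385 px

Since 1.660 > 1.500, the film is width-limited.
Content height = 5997 / 1.660 ≈ 3612.65 px.
3998 − 3612.65 = 385.35 px of bars.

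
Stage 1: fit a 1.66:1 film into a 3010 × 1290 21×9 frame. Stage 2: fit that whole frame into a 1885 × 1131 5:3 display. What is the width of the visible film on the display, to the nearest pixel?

1341 px

First fit — 1.66:1 into 3010×1290 spans the height: 2141.40 × 1290.00.
21×9 in 1885×1131: fills the width, so the intermediate becomes 1885.00 × 807.86 — a scale of ×0.6262.
Applying the same ×0.6262: 2141.40 → 1341.04.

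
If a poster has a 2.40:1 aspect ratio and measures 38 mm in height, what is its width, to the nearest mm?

38 × 2.400 = 91.20.

91 mm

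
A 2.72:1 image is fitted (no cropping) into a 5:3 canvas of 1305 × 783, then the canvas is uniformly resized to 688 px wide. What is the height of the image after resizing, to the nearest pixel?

Fitted into 1305×783, the image spans the width; its height is 1305 / 2.720 ≈ 479.78 px.
Scaling 1305 → 688 is ×0.5272, so the height becomes 479.78 × 0.5272 ≈ 252.94 px.

253 px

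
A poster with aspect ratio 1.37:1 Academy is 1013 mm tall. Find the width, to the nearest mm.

1388 mm

At 1.37:1 Academy, 1013 × 1.370 ≈ 1387.81.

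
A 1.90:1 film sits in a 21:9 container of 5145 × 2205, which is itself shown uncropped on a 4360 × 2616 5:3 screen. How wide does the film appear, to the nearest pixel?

3550 px

First fit — 1.90:1 into 5145×2205 spans the height: 4189.50 × 2205.00.
21:9 in 4360×2616: fills the width, so the intermediate becomes 4360.00 × 1868.57 — a scale of ×0.8474.
The film scales with it: width 4189.50 × 0.8474 ≈ 3550.29.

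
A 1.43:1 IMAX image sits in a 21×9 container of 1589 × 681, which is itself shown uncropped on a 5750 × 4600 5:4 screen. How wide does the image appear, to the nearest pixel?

Inside the 1589×681 canvas the image is height-limited at 973.83 × 681.00.
21×9 in 5750×4600: fills the width, so the intermediate becomes 5750.00 × 2464.29 — a scale of ×3.6186.
So the image's width is 973.83 × 3.6186 ≈ 3523.93.

3524 px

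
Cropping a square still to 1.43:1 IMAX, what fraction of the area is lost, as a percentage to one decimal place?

30.1%

The width stays; only height is cut (since 1.43:1 IMAX is wider than square).
Fraction kept = (1.000)/(1.430) ≈ 69.93%, so 30.07% is lost.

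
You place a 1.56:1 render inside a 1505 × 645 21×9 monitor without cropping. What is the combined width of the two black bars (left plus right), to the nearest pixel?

Since 1.560 < 2.333, the render is height-limited.
That makes the image 1006.20 px wide (645 × 1.560).
Leftover width: 1505 − 1006.20 = 498.80 px.

499 px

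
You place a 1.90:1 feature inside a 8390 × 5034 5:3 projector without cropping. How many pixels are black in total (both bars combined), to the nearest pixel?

1.90:1 is wider than 5:3, so it spans the full width.
Content height = 8390 / 1.900 ≈ 4415.7895 px.
5034 − 4415.7895 = 618.2105 px of bars.
That's 618.2105 × 8390 ≈ 5186786 black pixels.

5186786 pixels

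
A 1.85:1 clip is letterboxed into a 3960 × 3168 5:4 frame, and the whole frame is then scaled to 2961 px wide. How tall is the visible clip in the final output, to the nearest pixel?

1601 px

In the 3960×3168 frame the clip fills the width: height = 3960 / 1.850 ≈ 2140.54 px.
Scaling 3960 → 2961 is ×0.7477, so the height becomes 2140.54 × 0.7477 ≈ 1600.54 px.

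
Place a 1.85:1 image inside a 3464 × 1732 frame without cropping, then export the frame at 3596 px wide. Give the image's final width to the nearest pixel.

3326 px

At 3464×1732 the image is height-limited, so width = 1732 × 1.850 ≈ 3204.20 px.
The frame scales by 3596/3464 = 1.0381; 3204.20 × 1.0381 ≈ 3326.30 px.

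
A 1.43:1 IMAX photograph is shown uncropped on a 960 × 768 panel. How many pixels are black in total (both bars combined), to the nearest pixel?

92804 pixels

1.43:1 IMAX is wider than 5:4, so it spans the full width.
The photograph is 960 / 1.430 ≈ 671.3287 px tall.
Leftover height: 768 − 671.3287 = 96.6713 px.
Across the 960-px span: 96.6713 × 960 ≈ 92804 px.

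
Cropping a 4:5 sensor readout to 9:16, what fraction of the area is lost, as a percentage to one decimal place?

29.7%

Going from 4:5 to 9:16 means cutting width while keeping height.
Area ratio = (0.562)/(0.800) = 70.31%; the remaining 29.69% is cropped out.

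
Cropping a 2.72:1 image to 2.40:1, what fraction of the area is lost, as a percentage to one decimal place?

11.8%

2.40:1 is narrower than 2.72:1, so the crop keeps the full height and trims the width.
Area ratio = (2.400)/(2.720) = 88.24%; the remaining 11.76% is cropped out.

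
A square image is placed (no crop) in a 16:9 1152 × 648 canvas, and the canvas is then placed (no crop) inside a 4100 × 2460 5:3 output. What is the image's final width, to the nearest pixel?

2306 px

Inside the 1152×648 canvas the image is height-limited at 648.00 × 648.00.
The 16:9 canvas is width-limited in 4100×2460, giving 4100.00 × 2306.25; scale factor 3.5590.
So the image's width is 648.00 × 3.5590 ≈ 2306.25.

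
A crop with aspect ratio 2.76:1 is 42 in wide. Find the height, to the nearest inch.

15 in

Height = 42 / 2.760 = 15.22.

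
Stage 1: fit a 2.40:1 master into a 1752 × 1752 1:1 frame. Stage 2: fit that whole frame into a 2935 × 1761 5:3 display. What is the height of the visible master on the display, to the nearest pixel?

734 px

Inside the 1752×1752 canvas the master is width-limited at 1752.00 × 730.00.
1:1 in 2935×1761: fills the height, so the intermediate becomes 1761.00 × 1761.00 — a scale of ×1.0051.
So the master's height is 730.00 × 1.0051 ≈ 733.75.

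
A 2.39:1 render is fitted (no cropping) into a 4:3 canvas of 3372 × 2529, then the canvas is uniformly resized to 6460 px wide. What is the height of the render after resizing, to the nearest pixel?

2703 px

Fitted into 3372×2529, the render spans the width; its height is 3372 / 2.390 ≈ 1410.88 px.
Resizing to 6460 px wide multiplies everything by 1.9158: 1410.88 → 2702.93 px.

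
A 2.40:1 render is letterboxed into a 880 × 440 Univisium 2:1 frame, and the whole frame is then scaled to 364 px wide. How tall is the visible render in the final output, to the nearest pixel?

Fitted into 880×440, the render spans the width; its height is 880 / 2.400 ≈ 366.67 px.
The frame scales by 364/880 = 0.4136; 366.67 × 0.4136 ≈ 151.67 px.

152 px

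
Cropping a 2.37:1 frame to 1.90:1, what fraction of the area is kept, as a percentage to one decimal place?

80.2%

The height stays; only width is cut (since 1.90:1 is narrower than 2.37:1).
Fraction kept = (1.900)/(2.370) ≈ 80.17%.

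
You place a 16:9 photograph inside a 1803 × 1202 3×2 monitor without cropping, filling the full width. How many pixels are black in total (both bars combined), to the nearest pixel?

338626 pixels

Content height = 1803 × 9/16 ≈ 1014.1875 px.
Black = 1202 − 1014.1875 = 187.8125 px.
That's 187.8125 × 1803 ≈ 338626 black pixels.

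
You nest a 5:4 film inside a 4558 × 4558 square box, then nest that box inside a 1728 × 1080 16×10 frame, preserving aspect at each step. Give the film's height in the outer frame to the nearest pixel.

First fit — 5:4 into 4558×4558 spans the width: 4558.00 × 3646.40.
Second fit — the square canvas into 1728×1080 spans the height: 1080.00 × 1080.00 (×0.2369 from 4558×4558).
Applying the same ×0.2369: 3646.40 → 864.00.

864 px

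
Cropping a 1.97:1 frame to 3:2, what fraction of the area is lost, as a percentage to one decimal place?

23.9%

Going from 1.97:1 to 3:2 means cutting width while keeping height.
Area ratio = (1.500)/(1.970) = 76.14%; the remaining 23.86% is cropped out.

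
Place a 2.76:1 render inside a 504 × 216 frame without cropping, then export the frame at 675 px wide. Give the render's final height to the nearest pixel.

In the 504×216 frame the render fills the width: height = 504 / 2.760 ≈ 182.61 px.
Scaling 504 → 675 is ×1.3393, so the height becomes 182.61 × 1.3393 ≈ 244.57 px.

245 px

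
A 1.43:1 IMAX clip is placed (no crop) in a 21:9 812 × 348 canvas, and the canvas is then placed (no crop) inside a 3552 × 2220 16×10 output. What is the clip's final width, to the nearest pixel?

2177 px

1.43:1 IMAX in 812×348: fills the height, so the clip is 497.64 × 348.00.
The 21:9 canvas is width-limited in 3552×2220, giving 3552.00 × 1522.29; scale factor 4.3744.
So the clip's width is 497.64 × 4.3744 ≈ 2176.87.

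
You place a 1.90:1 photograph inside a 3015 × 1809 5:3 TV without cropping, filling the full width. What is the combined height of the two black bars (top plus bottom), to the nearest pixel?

That makes the image 1586.84 px tall (3015 / 1.900).
Black = 1809 − 1586.84 = 222.16 px.

222 px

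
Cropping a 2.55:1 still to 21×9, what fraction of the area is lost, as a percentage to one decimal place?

The height stays; only width is cut (since 21×9 is narrower than 2.55:1).
Fraction kept = (2.333)/(2.550) ≈ 91.50%, so 8.50% is lost.

8.5%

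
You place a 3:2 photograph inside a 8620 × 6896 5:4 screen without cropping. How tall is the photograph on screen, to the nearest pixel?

3:2 (1.500) > 5:4 (1.250), so the photograph fills the width.
That makes the image 5746.67 px tall (8620 × 2/3).

5747 px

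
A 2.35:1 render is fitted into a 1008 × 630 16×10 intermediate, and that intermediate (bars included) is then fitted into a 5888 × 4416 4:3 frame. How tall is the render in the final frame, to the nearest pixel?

2506 px

2.35:1 in 1008×630: fills the width, so the render is 1008.00 × 428.94.
The 16×10 canvas is width-limited in 5888×4416, giving 5888.00 × 3680.00; scale factor 5.8413.
So the render's height is 428.94 × 5.8413 ≈ 2505.53.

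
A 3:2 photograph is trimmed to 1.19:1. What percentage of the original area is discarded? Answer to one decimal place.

Going from 3:2 to 1.19:1 means cutting width while keeping height.
Area ratio = (1.190)/(1.500) = 79.33%; the remaining 20.67% is cropped out.

20.7%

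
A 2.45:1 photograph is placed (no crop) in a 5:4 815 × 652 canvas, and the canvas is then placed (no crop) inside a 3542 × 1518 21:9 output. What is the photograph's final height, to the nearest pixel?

2.45:1 in 815×652: fills the width, so the photograph is 815.00 × 332.65.
5:4 in 3542×1518: fills the height, so the intermediate becomes 1897.50 × 1518.00 — a scale of ×2.3282.
The photograph scales with it: height 332.65 × 2.3282 ≈ 774.49.

774 px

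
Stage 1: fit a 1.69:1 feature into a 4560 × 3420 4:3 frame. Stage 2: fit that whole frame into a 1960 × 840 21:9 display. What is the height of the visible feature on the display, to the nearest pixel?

663 px

1.69:1 in 4560×3420: fills the width, so the feature is 4560.00 × 2698.22.
4:3 in 1960×840: fills the height, so the intermediate becomes 1120.00 × 840.00 — a scale of ×0.2456.
So the feature's height is 2698.22 × 0.2456 ≈ 662.72.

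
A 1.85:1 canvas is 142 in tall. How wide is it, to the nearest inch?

Width = 142 × 1.850 = 262.70.

263 in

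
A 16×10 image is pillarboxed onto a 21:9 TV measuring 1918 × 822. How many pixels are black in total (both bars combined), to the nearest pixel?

16×10 (1.600) < 21:9 (2.333), so the image fills the height.
The image is 822 × 16/10 ≈ 1315.2000 px wide.
Leftover width: 1918 − 1315.2000 = 602.8000 px.
That's 602.8000 × 822 ≈ 495502 black pixels.

495502 pixels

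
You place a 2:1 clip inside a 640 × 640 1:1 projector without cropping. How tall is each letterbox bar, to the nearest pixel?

160 px

Since 2.000 > 1.000, the clip is width-limited.
Content height = 640 × 1/2 ≈ 320.00 px.
640 − 320.00 = 320.00 px of bars (160.00 each).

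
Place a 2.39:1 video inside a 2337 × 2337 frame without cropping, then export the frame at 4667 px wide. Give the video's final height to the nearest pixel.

1953 px

At 2337×2337 the video is width-limited, so height = 2337 / 2.390 ≈ 977.82 px.
The frame scales by 4667/2337 = 1.9970; 977.82 × 1.9970 ≈ 1952.72 px.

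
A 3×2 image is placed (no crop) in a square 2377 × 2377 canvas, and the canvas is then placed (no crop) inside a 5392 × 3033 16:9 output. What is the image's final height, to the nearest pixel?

3×2 in 2377×2377: fills the width, so the image is 2377.00 × 1584.67.
The square canvas is height-limited in 5392×3033, giving 3033.00 × 3033.00; scale factor 1.2760.
Applying the same ×1.2760: 1584.67 → 2022.00.

2022 px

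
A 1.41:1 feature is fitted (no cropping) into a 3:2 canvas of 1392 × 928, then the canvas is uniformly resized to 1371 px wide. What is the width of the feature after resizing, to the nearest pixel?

Fitted into 1392×928, the feature spans the height; its width is 928 × 1.410 ≈ 1308.48 px.
The frame scales by 1371/1392 = 0.9849; 1308.48 × 0.9849 ≈ 1288.74 px.

1289 px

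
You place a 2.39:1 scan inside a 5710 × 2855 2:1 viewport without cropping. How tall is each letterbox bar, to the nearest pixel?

233 px

Since 2.390 > 2.000, the scan is width-limited.
Content height = 5710 / 2.390 ≈ 2389.12 px.
2855 − 2389.12 = 465.88 px of bars (232.94 each).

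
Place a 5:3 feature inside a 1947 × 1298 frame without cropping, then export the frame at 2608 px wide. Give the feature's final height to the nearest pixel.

1565 px

Fitted into 1947×1298, the feature spans the width; its height is 1947 × 3/5 ≈ 1168.20 px.
The frame scales by 2608/1947 = 1.3395; 1168.20 × 1.3395 ≈ 1564.80 px.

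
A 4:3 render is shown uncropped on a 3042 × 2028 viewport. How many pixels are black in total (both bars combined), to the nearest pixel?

685464 pixels

Since 1.333 < 1.500, the render is height-limited.
The render is 2028 × 4/3 ≈ 2704.0000 px wide.
Black = 3042 − 2704.0000 = 338.0000 px.
That's 338.0000 × 2028 ≈ 685464 black pixels.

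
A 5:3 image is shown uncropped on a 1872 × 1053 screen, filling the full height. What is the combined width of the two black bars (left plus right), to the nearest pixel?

That makes the image 1755.00 px wide (1053 × 5/3).
Leftover width: 1872 − 1755.00 = 117.00 px.

117 px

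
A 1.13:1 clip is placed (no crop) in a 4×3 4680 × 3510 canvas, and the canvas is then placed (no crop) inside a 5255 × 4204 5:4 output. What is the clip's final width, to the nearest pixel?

4454 px

Inside the 4680×3510 canvas the clip is height-limited at 3966.30 × 3510.00.
4×3 in 5255×4204: fills the width, so the intermediate becomes 5255.00 × 3941.25 — a scale of ×1.1229.
Applying the same ×1.1229: 3966.30 → 4453.61.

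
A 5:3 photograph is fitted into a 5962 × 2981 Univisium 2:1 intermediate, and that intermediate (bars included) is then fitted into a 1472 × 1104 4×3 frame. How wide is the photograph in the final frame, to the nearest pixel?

First fit — 5:3 into 5962×2981 spans the height: 4968.33 × 2981.00.
Second fit — the Univisium 2:1 canvas into 1472×1104 spans the width: 1472.00 × 736.00 (×0.2469 from 5962×2981).
The photograph scales with it: width 4968.33 × 0.2469 ≈ 1226.67.

1227 px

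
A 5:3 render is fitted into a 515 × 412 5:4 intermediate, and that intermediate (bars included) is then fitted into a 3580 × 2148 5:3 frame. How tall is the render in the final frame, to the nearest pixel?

5:3 in 515×412: fills the width, so the render is 515.00 × 309.00.
5:4 in 3580×2148: fills the height, so the intermediate becomes 2685.00 × 2148.00 — a scale of ×5.2136.
So the render's height is 309.00 × 5.2136 ≈ 1611.00.

1611 px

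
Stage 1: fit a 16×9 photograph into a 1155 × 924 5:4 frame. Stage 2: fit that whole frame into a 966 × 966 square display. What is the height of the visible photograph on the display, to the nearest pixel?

First fit — 16×9 into 1155×924 spans the width: 1155.00 × 649.69.
The 5:4 canvas is width-limited in 966×966, giving 966.00 × 772.80; scale factor 0.8364.
The photograph scales with it: height 649.69 × 0.8364 ≈ 543.38.

543 px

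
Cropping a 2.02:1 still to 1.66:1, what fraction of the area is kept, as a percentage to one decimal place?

The height stays; only width is cut (since 1.66:1 is narrower than 2.02:1).
Fraction kept = (1.660)/(2.020) ≈ 82.18%.

82.2%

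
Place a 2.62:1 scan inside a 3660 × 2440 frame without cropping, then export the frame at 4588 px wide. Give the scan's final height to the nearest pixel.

1751 px

At 3660×2440 the scan is width-limited, so height = 3660 / 2.620 ≈ 1396.95 px.
Scaling 3660 → 4588 is ×1.2536, so the height becomes 1396.95 × 1.2536 ≈ 1751.15 px.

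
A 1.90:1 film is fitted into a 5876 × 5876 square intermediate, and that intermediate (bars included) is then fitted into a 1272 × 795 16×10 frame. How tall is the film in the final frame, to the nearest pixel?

418 px

1.90:1 in 5876×5876: fills the width, so the film is 5876.00 × 3092.63.
Second fit — the square canvas into 1272×795 spans the height: 795.00 × 795.00 (×0.1353 from 5876×5876).
So the film's height is 3092.63 × 0.1353 ≈ 418.42.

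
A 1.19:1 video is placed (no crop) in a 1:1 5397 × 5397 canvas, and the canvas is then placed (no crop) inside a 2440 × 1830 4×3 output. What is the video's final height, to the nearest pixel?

First fit — 1.19:1 into 5397×5397 spans the width: 5397.00 × 4535.29.
Second fit — the 1:1 canvas into 2440×1830 spans the height: 1830.00 × 1830.00 (×0.3391 from 5397×5397).
The video scales with it: height 4535.29 × 0.3391 ≈ 1537.82.

1538 px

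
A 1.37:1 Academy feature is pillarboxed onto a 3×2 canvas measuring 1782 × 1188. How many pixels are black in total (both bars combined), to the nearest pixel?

1.37:1 Academy (1.370) < 3×2 (1.500), so the feature fills the height.
Content width = 1188 × 1.370 ≈ 1627.5600 px.
Leftover width: 1782 − 1627.5600 = 154.4400 px.
That's 154.4400 × 1188 ≈ 183475 black pixels.

183475 pixels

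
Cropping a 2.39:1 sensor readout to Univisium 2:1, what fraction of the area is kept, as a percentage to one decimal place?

83.7%

The height stays; only width is cut (since Univisium 2:1 is narrower than 2.39:1).
Area ratio = (2.000)/(2.390) = 83.68% retained.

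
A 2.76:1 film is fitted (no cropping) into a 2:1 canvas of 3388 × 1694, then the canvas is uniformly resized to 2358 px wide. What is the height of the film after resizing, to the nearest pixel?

At 3388×1694 the film is width-limited, so height = 3388 / 2.760 ≈ 1227.54 px.
Scaling 3388 → 2358 is ×0.6960, so the height becomes 1227.54 × 0.6960 ≈ 854.35 px.

854 px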